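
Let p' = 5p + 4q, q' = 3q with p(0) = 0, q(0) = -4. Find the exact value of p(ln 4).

A = [[5,4],[0,3]]; eigenvalues λ = 3, 5.
Eigenvectors: (-2,1) for λ=3, (1,0) for λ=5.
From the initial condition, c_1 = -4, c_2 = -8.
p(ln 4) = (-4)(4^3)(-2) + (-8)(4^5)(1) = -7680.

-7680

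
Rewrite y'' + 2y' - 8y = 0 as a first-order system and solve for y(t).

y(t) = c_1e^(2t) + c_2e^(-4t)

Let x_1 = y, x_2 = y'. Then x_1' = x_2 and x_2' = 8x_1 - 2x_2.
A = [[0,1],[8,-2]]; det(A-λI) = λ^2 + 2λ - 8.
Eigenvalues λ = 2, -4 with eigenvectors (1,2), (1,-4).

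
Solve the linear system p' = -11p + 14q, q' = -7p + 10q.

p(t) = -C_1e^(3t) - 2C_2e^(-4t), q(t) = -C_1e^(3t) - C_2e^(-4t)

Coefficient matrix A = [[-11, 14], [-7, 10]].
Characteristic polynomial det(A - λI) = λ^2 + λ - 12 = 0.
Eigenvalues λ = 3, -4.
For λ=3: (A-λI) row 1 is [-14, 14], so an eigenvector is (-1, -1).
For λ=-4: (A-λI) row 1 is [-7, 14], so an eigenvector is (-2, -1).
General solution: C_1e^(3t)(-1,-1) + C_2e^(-4t)(-2,-1).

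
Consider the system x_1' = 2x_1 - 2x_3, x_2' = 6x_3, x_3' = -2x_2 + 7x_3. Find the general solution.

Coefficient matrix A = [[2, 0, -2], [0, 0, 6], [0, -2, 7]].
det(A - λI) = 0 gives eigenvalues λ = 4, 2, 3.
For λ=4: eigenvector (2,-3,-2).
For λ=2: eigenvector (1,0,0).
For λ=3: eigenvector (-2,2,1).
General solution: K_1e^(4t)(2,-3,-2) + K_2e^(2t)(1,0,0) + K_3e^(3t)(-2,2,1).

x_1(t) = 2K_1e^(4t) + K_2e^(2t) - 2K_3e^(3t), x_2(t) = -3K_1e^(4t) + 2K_3e^(3t), x_3(t) = -2K_1e^(4t) + K_3e^(3t)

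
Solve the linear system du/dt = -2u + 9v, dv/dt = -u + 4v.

u(t) = -3K_1e^(t) - 3K_2te^(t) + K_2e^(t), v(t) = -K_1e^(t) - K_2te^(t)

Coefficient matrix A = [[-2, 9], [-1, 4]].
Characteristic polynomial det(A - λI) = λ^2 - 2λ + 1 = 0.
Single eigenvalue λ = 1 with algebraic multiplicity 2.
Eigenvector v = (-3,-1); generalized eigenvector w with (A-λI)w=v is (1,0).
General solution: e^(t)[K_1·v + K_2·(t·v + w)].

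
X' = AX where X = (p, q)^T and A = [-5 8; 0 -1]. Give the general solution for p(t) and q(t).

p(t) = c_1e^(-5t) + 2c_2e^(-t), q(t) = c_2e^(-t)

Coefficient matrix A = [[-5, 8], [0, -1]].
Characteristic polynomial det(A - λI) = λ^2 + 6λ + 5 = 0.
Eigenvalues λ = -5, -1.
For λ=-5: (A-λI) row 1 is [0, 8], so an eigenvector is (1, 0).
For λ=-1: (A-λI) row 1 is [-4, 8], so an eigenvector is (2, 1).
General solution: c_1e^(-5t)(1,0) + c_2e^(-t)(2,1).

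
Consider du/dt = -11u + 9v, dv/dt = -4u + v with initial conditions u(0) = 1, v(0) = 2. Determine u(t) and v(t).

u(t) = 12te^(-5t) + e^(-5t), v(t) = 8te^(-5t) + 2e^(-5t)

Coefficient matrix A = [[-11, 9], [-4, 1]].
Characteristic polynomial det(A - λI) = λ^2 + 10λ + 25 = 0.
Single eigenvalue λ = -5 with algebraic multiplicity 2.
Eigenvector v = (-3,-2); generalized eigenvector w with (A-λI)w=v is (2,1).
General solution: e^(-5t)[K_1·v + K_2·(t·v + w)].
Applying u(0)=1, v(0)=2 gives K_1=-3, K_2=-4.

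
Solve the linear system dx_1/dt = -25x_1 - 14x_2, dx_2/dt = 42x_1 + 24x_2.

x_1(t) = 2c_1e^(-4t) + c_2e^(3t), x_2(t) = -3c_1e^(-4t) - 2c_2e^(3t)

Coefficient matrix A = [[-25, -14], [42, 24]].
Characteristic polynomial det(A - λI) = λ^2 + λ - 12 = 0.
Eigenvalues λ = -4, 3.
For λ=-4: (A-λI) row 1 is [-21, -14], so an eigenvector is (2, -3).
For λ=3: (A-λI) row 1 is [-28, -14], so an eigenvector is (1, -2).
General solution: c_1e^(-4t)(2,-3) + c_2e^(3t)(1,-2).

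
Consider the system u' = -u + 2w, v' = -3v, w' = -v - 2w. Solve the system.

u(t) = c_1e^(-t) - c_2e^(-3t) - 2c_3e^(-2t), v(t) = c_2e^(-3t), w(t) = c_2e^(-3t) + c_3e^(-2t)

Coefficient matrix A = [[-1, 0, 2], [0, -3, 0], [0, -1, -2]].
det(A - λI) = 0 gives eigenvalues λ = -1, -3, -2.
For λ=-1: eigenvector (1,0,0).
For λ=-3: eigenvector (-1,1,1).
For λ=-2: eigenvector (-2,0,1).
General solution: c_1e^(-t)(1,0,0) + c_2e^(-3t)(-1,1,1) + c_3e^(-2t)(-2,0,1).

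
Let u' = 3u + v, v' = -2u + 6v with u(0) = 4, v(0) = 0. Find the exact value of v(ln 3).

A = [[3,1],[-2,6]]; eigenvalues λ = 4, 5.
Eigenvectors: (-1,-1) for λ=4, (-1,-2) for λ=5.
From the initial condition, c_1 = -8, c_2 = 4.
v(ln 3) = (-8)(3^4)(-1) + (4)(3^5)(-2) = -1296.

-1296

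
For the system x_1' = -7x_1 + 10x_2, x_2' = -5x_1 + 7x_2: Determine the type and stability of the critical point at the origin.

A = [[-7,10],[-5,7]]; det(A-λI) = λ^2 + 1.
λ = 0 ± i: zero real part.

center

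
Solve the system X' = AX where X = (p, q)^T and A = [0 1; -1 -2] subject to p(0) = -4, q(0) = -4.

Coefficient matrix A = [[0, 1], [-1, -2]].
Characteristic polynomial det(A - λI) = λ^2 + 2λ + 1 = 0.
Single eigenvalue λ = -1 with algebraic multiplicity 2.
Eigenvector v = (1,-1); generalized eigenvector w with (A-λI)w=v is (3,-2).
General solution: e^(-t)[c_1·v + c_2·(t·v + w)].
Applying p(0)=-4, q(0)=-4 gives c_1=20, c_2=-8.

p(t) = -8te^(-t) - 4e^(-t), q(t) = 8te^(-t) - 4e^(-t)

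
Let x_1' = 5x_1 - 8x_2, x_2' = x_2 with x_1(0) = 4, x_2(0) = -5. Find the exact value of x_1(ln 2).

A = [[5,-8],[0,1]]; eigenvalues λ = 5, 1.
Eigenvectors: (1,0) for λ=5, (2,1) for λ=1.
From the initial condition, c_1 = 14, c_2 = -5.
x_1(ln 2) = (14)(2^5)(1) + (-5)(2^1)(2) = 428.

428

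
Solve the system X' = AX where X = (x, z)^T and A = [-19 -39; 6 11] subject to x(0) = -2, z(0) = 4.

x(t) = -42e^(-4t)sin(3t) - 2e^(-4t)cos(3t), z(t) = 16e^(-4t)sin(3t) + 4e^(-4t)cos(3t)

Coefficient matrix A = [[-19, -39], [6, 11]].
Characteristic polynomial det(A - λI) = λ^2 + 8λ + 25 = 0.
Eigenvalues λ = -4 ± 3i (complex conjugate pair).
For λ=-4+3i: an eigenvector is (-3,1) - i(2,-1) = (-3 - 2i, 1 + i).
A real fundamental pair from Re and Im of e^((-4+3i)t)v: X_1 = e^(-4t)(cos(3t)·(-3,1) + sin(3t)·(2,-1)), X_2 = e^(-4t)(sin(3t)·(-3,1) - cos(3t)·(2,-1)).
General solution: C_1X_1 + C_2X_2.
Applying x(0)=-2, z(0)=4 gives C_1=-6, C_2=10.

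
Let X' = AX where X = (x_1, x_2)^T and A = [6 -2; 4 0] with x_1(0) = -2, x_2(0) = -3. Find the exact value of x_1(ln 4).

-272

A = [[6,-2],[4,0]]; eigenvalues λ = 4, 2.
Eigenvectors: (-1,-1) for λ=4, (1,2) for λ=2.
From the initial condition, c_1 = 1, c_2 = -1.
x_1(ln 4) = (1)(4^4)(-1) + (-1)(4^2)(1) = -272.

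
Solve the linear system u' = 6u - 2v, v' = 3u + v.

u(t) = 2c_1e^(3t) + c_2e^(4t), v(t) = 3c_1e^(3t) + c_2e^(4t)

Coefficient matrix A = [[6, -2], [3, 1]].
Characteristic polynomial det(A - λI) = λ^2 - 7λ + 12 = 0.
Eigenvalues λ = 3, 4.
For λ=3: (A-λI) row 1 is [3, -2], so an eigenvector is (2, 3).
For λ=4: (A-λI) row 1 is [2, -2], so an eigenvector is (1, 1).
General solution: c_1e^(3t)(2,3) + c_2e^(4t)(1,1).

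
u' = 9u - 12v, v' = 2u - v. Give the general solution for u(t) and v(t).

u(t) = -3K_1e^(5t) + 2K_2e^(3t), v(t) = -K_1e^(5t) + K_2e^(3t)

Coefficient matrix A = [[9, -12], [2, -1]].
Characteristic polynomial det(A - λI) = λ^2 - 8λ + 15 = 0.
Eigenvalues λ = 5, 3.
For λ=5: (A-λI) row 1 is [4, -12], so an eigenvector is (-3, -1).
For λ=3: (A-λI) row 1 is [6, -12], so an eigenvector is (2, 1).
General solution: K_1e^(5t)(-3,-1) + K_2e^(3t)(2,1).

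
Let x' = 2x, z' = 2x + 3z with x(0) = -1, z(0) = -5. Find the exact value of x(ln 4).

A = [[2,0],[2,3]]; eigenvalues λ = 3, 2.
Eigenvectors: (0,-1) for λ=3, (1,-2) for λ=2.
From the initial condition, c_1 = 7, c_2 = -1.
x(ln 4) = (7)(4^3)(0) + (-1)(4^2)(1) = -16.

-16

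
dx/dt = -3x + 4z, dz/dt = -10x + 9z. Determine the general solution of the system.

Coefficient matrix A = [[-3, 4], [-10, 9]].
Characteristic polynomial det(A - λI) = λ^2 - 6λ + 13 = 0.
Eigenvalues λ = 3 ± 2i (complex conjugate pair).
For λ=3+2i: an eigenvector is (1,1) - i(-1,-2) = (1 + i, 1 + 2i).
A real fundamental pair from Re and Im of e^((3+2i)t)v: X_1 = e^(3t)(cos(2t)·(1,1) + sin(2t)·(-1,-2)), X_2 = e^(3t)(sin(2t)·(1,1) - cos(2t)·(-1,-2)).
General solution: K_1X_1 + K_2X_2.

x(t) = -K_1e^(3t)sin(2t) + K_1e^(3t)cos(2t) + K_2e^(3t)sin(2t) + K_2e^(3t)cos(2t), z(t) = -2K_1e^(3t)sin(2t) + K_1e^(3t)cos(2t) + K_2e^(3t)sin(2t) + 2K_2e^(3t)cos(2t)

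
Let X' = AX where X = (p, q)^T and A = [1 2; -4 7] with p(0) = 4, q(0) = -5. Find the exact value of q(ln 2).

A = [[1,2],[-4,7]]; eigenvalues λ = 3, 5.
Eigenvectors: (1,1) for λ=3, (1,2) for λ=5.
From the initial condition, c_1 = 13, c_2 = -9.
q(ln 2) = (13)(2^3)(1) + (-9)(2^5)(2) = -472.

-472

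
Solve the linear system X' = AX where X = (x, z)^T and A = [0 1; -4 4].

x(t) = K_1e^(2t) + K_2te^(2t) - 2K_2e^(2t), z(t) = 2K_1e^(2t) + 2K_2te^(2t) - 3K_2e^(2t)

Coefficient matrix A = [[0, 1], [-4, 4]].
Characteristic polynomial det(A - λI) = λ^2 - 4λ + 4 = 0.
Single eigenvalue λ = 2 with algebraic multiplicity 2.
Eigenvector v = (1,2); generalized eigenvector w with (A-λI)w=v is (-2,-3).
General solution: e^(2t)[K_1·v + K_2·(t·v + w)].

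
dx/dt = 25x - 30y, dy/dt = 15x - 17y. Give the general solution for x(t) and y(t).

x(t) = -3C_1e^(4t)sin(3t) + C_1e^(4t)cos(3t) + C_2e^(4t)sin(3t) + 3C_2e^(4t)cos(3t), y(t) = -2C_1e^(4t)sin(3t) + C_1e^(4t)cos(3t) + C_2e^(4t)sin(3t) + 2C_2e^(4t)cos(3t)

Coefficient matrix A = [[25, -30], [15, -17]].
Characteristic polynomial det(A - λI) = λ^2 - 8λ + 25 = 0.
Eigenvalues λ = 4 ± 3i (complex conjugate pair).
For λ=4+3i: an eigenvector is (1,1) - i(-3,-2) = (1 + 3i, 1 + 2i).
A real fundamental pair from Re and Im of e^((4+3i)t)v: X_1 = e^(4t)(cos(3t)·(1,1) + sin(3t)·(-3,-2)), X_2 = e^(4t)(sin(3t)·(1,1) - cos(3t)·(-3,-2)).
General solution: C_1X_1 + C_2X_2.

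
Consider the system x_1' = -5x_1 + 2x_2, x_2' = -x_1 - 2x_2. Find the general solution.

x_1(t) = C_1e^(-3t) + 2C_2e^(-4t), x_2(t) = C_1e^(-3t) + C_2e^(-4t)

Coefficient matrix A = [[-5, 2], [-1, -2]].
Characteristic polynomial det(A - λI) = λ^2 + 7λ + 12 = 0.
Eigenvalues λ = -3, -4.
For λ=-3: (A-λI) row 1 is [-2, 2], so an eigenvector is (1, 1).
For λ=-4: (A-λI) row 1 is [-1, 2], so an eigenvector is (2, 1).
General solution: C_1e^(-3t)(1,1) + C_2e^(-4t)(2,1).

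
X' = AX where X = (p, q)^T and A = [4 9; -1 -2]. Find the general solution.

Coefficient matrix A = [[4, 9], [-1, -2]].
Characteristic polynomial det(A - λI) = λ^2 - 2λ + 1 = 0.
Single eigenvalue λ = 1 with algebraic multiplicity 2.
Eigenvector v = (3,-1); generalized eigenvector w with (A-λI)w=v is (-2,1).
General solution: e^(t)[C_1·v + C_2·(t·v + w)].

p(t) = 3C_1e^(t) + 3C_2te^(t) - 2C_2e^(t), q(t) = -C_1e^(t) - C_2te^(t) + C_2e^(t)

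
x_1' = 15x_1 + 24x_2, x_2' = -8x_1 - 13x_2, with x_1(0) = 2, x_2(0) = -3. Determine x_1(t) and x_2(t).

x_1(t) = -10e^(3t) + 12e^(-t), x_2(t) = 5e^(3t) - 8e^(-t)

Coefficient matrix A = [[15, 24], [-8, -13]].
Characteristic polynomial det(A - λI) = λ^2 - 2λ - 3 = 0.
Eigenvalues λ = -1, 3.
For λ=-1: (A-λI) row 1 is [16, 24], so an eigenvector is (3, -2).
For λ=3: (A-λI) row 1 is [12, 24], so an eigenvector is (-2, 1).
General solution: K_1e^(-t)(3,-2) + K_2e^(3t)(-2,1).
Applying x_1(0)=2, x_2(0)=-3 gives K_1=4, K_2=5.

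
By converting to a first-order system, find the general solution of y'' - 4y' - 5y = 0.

Let x_1 = y, x_2 = y'. Then x_1' = x_2 and x_2' = 5x_1 + 4x_2.
A = [[0,1],[5,4]]; det(A-λI) = λ^2 - 4λ - 5.
Eigenvalues λ = 5, -1 with eigenvectors (1,5), (1,-1).

y(t) = c_1e^(5t) + c_2e^(-t)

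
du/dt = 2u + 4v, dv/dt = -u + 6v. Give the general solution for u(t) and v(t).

u(t) = 2K_1e^(4t) + 2K_2te^(4t) - 3K_2e^(4t), v(t) = K_1e^(4t) + K_2te^(4t) - K_2e^(4t)

Coefficient matrix A = [[2, 4], [-1, 6]].
Characteristic polynomial det(A - λI) = λ^2 - 8λ + 16 = 0.
Single eigenvalue λ = 4 with algebraic multiplicity 2.
Eigenvector v = (2,1); generalized eigenvector w with (A-λI)w=v is (-3,-1).
General solution: e^(4t)[K_1·v + K_2·(t·v + w)].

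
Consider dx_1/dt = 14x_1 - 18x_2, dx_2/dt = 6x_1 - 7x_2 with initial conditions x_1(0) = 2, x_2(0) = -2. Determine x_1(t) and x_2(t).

Coefficient matrix A = [[14, -18], [6, -7]].
Characteristic polynomial det(A - λI) = λ^2 - 7λ + 10 = 0.
Eigenvalues λ = 5, 2.
For λ=5: (A-λI) row 1 is [9, -18], so an eigenvector is (2, 1).
For λ=2: (A-λI) row 1 is [12, -18], so an eigenvector is (3, 2).
General solution: c_1e^(5t)(2,1) + c_2e^(2t)(3,2).
Applying x_1(0)=2, x_2(0)=-2 gives c_1=10, c_2=-6.

x_1(t) = 20e^(5t) - 18e^(2t), x_2(t) = 10e^(5t) - 12e^(2t)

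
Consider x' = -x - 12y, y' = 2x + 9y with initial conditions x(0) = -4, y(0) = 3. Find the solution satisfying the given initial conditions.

Coefficient matrix A = [[-1, -12], [2, 9]].
Characteristic polynomial det(A - λI) = λ^2 - 8λ + 15 = 0.
Eigenvalues λ = 5, 3.
For λ=5: (A-λI) row 1 is [-6, -12], so an eigenvector is (2, -1).
For λ=3: (A-λI) row 1 is [-4, -12], so an eigenvector is (3, -1).
General solution: c_1e^(5t)(2,-1) + c_2e^(3t)(3,-1).
Applying x(0)=-4, y(0)=3 gives c_1=-5, c_2=2.

x(t) = -10e^(5t) + 6e^(3t), y(t) = 5e^(5t) - 2e^(3t)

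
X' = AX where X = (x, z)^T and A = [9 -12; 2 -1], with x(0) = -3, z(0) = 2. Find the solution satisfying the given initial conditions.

x(t) = -21e^(5t) + 18e^(3t), z(t) = -7e^(5t) + 9e^(3t)

Coefficient matrix A = [[9, -12], [2, -1]].
Characteristic polynomial det(A - λI) = λ^2 - 8λ + 15 = 0.
Eigenvalues λ = 3, 5.
For λ=3: (A-λI) row 1 is [6, -12], so an eigenvector is (-2, -1).
For λ=5: (A-λI) row 1 is [4, -12], so an eigenvector is (3, 1).
General solution: C_1e^(3t)(-2,-1) + C_2e^(5t)(3,1).
Applying x(0)=-3, z(0)=2 gives C_1=-9, C_2=-7.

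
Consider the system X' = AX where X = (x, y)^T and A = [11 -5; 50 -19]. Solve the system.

x(t) = c_1e^(-4t)cos(5t) + c_2e^(-4t)sin(5t), y(t) = c_1e^(-4t)sin(5t) + 3c_1e^(-4t)cos(5t) + 3c_2e^(-4t)sin(5t) - c_2e^(-4t)cos(5t)

Coefficient matrix A = [[11, -5], [50, -19]].
Characteristic polynomial det(A - λI) = λ^2 + 8λ + 41 = 0.
Eigenvalues λ = -4 ± 5i (complex conjugate pair).
For λ=-4+5i: an eigenvector is (1,3) - i(0,1) = (1, 3 - i).
A real fundamental pair from Re and Im of e^((-4+5i)t)v: X_1 = e^(-4t)(cos(5t)·(1,3) + sin(5t)·(0,1)), X_2 = e^(-4t)(sin(5t)·(1,3) - cos(5t)·(0,1)).
General solution: c_1X_1 + c_2X_2.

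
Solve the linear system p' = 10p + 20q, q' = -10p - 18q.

p(t) = K_1e^(-4t)sin(2t) + 3K_1e^(-4t)cos(2t) + 3K_2e^(-4t)sin(2t) - K_2e^(-4t)cos(2t), q(t) = -K_1e^(-4t)sin(2t) - 2K_1e^(-4t)cos(2t) - 2K_2e^(-4t)sin(2t) + K_2e^(-4t)cos(2t)

Coefficient matrix A = [[10, 20], [-10, -18]].
Characteristic polynomial det(A - λI) = λ^2 + 8λ + 20 = 0.
Eigenvalues λ = -4 ± 2i (complex conjugate pair).
For λ=-4+2i: an eigenvector is (3,-2) - i(1,-1) = (3 - i, -2 + i).
A real fundamental pair from Re and Im of e^((-4+2i)t)v: X_1 = e^(-4t)(cos(2t)·(3,-2) + sin(2t)·(1,-1)), X_2 = e^(-4t)(sin(2t)·(3,-2) - cos(2t)·(1,-1)).
General solution: K_1X_1 + K_2X_2.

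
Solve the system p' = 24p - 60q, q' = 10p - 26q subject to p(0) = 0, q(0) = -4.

p(t) = 24e^(4t) - 24e^(-6t), q(t) = 8e^(4t) - 12e^(-6t)

Coefficient matrix A = [[24, -60], [10, -26]].
Characteristic polynomial det(A - λI) = λ^2 + 2λ - 24 = 0.
Eigenvalues λ = 4, -6.
For λ=4: (A-λI) row 1 is [20, -60], so an eigenvector is (-3, -1).
For λ=-6: (A-λI) row 1 is [30, -60], so an eigenvector is (2, 1).
General solution: K_1e^(4t)(-3,-1) + K_2e^(-6t)(2,1).
Applying p(0)=0, q(0)=-4 gives K_1=-8, K_2=-12.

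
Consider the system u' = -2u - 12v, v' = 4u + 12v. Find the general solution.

u(t) = 3C_1e^(6t) + 2C_2e^(4t), v(t) = -2C_1e^(6t) - C_2e^(4t)

Coefficient matrix A = [[-2, -12], [4, 12]].
Characteristic polynomial det(A - λI) = λ^2 - 10λ + 24 = 0.
Eigenvalues λ = 6, 4.
For λ=6: (A-λI) row 1 is [-8, -12], so an eigenvector is (3, -2).
For λ=4: (A-λI) row 1 is [-6, -12], so an eigenvector is (2, -1).
General solution: C_1e^(6t)(3,-2) + C_2e^(4t)(2,-1).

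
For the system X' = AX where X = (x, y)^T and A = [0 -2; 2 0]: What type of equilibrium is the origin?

A = [[0,-2],[2,0]]; det(A-λI) = λ^2 + 4.
λ = 0 ± 2i: zero real part.

center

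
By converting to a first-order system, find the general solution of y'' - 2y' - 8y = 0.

y(t) = K_1e^(4t) + K_2e^(-2t)

Let x_1 = y, x_2 = y'. Then x_1' = x_2 and x_2' = 8x_1 + 2x_2.
A = [[0,1],[8,2]]; det(A-λI) = λ^2 - 2λ - 8.
Eigenvalues λ = 4, -2 with eigenvectors (1,4), (1,-2).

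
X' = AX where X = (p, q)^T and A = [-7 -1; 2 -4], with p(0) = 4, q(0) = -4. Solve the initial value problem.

p(t) = 4e^(-6t), q(t) = -4e^(-6t)

Coefficient matrix A = [[-7, -1], [2, -4]].
Characteristic polynomial det(A - λI) = λ^2 + 11λ + 30 = 0.
Eigenvalues λ = -5, -6.
For λ=-5: (A-λI) row 1 is [-2, -1], so an eigenvector is (-1, 2).
For λ=-6: (A-λI) row 1 is [-1, -1], so an eigenvector is (-1, 1).
General solution: C_1e^(-5t)(-1,2) + C_2e^(-6t)(-1,1).
Applying p(0)=4, q(0)=-4 gives C_1=0, C_2=-4.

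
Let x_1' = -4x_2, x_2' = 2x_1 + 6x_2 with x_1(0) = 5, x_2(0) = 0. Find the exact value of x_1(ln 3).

-315

A = [[0,-4],[2,6]]; eigenvalues λ = 4, 2.
Eigenvectors: (-1,1) for λ=4, (-2,1) for λ=2.
From the initial condition, c_1 = 5, c_2 = -5.
x_1(ln 3) = (5)(3^4)(-1) + (-5)(3^2)(-2) = -315.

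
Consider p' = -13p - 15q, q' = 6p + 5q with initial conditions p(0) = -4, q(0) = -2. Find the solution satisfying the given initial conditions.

Coefficient matrix A = [[-13, -15], [6, 5]].
Characteristic polynomial det(A - λI) = λ^2 + 8λ + 25 = 0.
Eigenvalues λ = -4 ± 3i (complex conjugate pair).
For λ=-4+3i: an eigenvector is (-2,1) - i(1,-1) = (-2 - i, 1 + i).
A real fundamental pair from Re and Im of e^((-4+3i)t)v: X_1 = e^(-4t)(cos(3t)·(-2,1) + sin(3t)·(1,-1)), X_2 = e^(-4t)(sin(3t)·(-2,1) - cos(3t)·(1,-1)).
General solution: K_1X_1 + K_2X_2.
Applying p(0)=-4, q(0)=-2 gives K_1=6, K_2=-8.

p(t) = 22e^(-4t)sin(3t) - 4e^(-4t)cos(3t), q(t) = -14e^(-4t)sin(3t) - 2e^(-4t)cos(3t)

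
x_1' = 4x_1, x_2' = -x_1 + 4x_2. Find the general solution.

Coefficient matrix A = [[4, 0], [-1, 4]].
Characteristic polynomial det(A - λI) = λ^2 - 8λ + 16 = 0.
Single eigenvalue λ = 4 with algebraic multiplicity 2.
Eigenvector v = (0,1); generalized eigenvector w with (A-λI)w=v is (-1,1).
General solution: e^(4t)[K_1·v + K_2·(t·v + w)].

x_1(t) = -K_2e^(4t), x_2(t) = K_1e^(4t) + K_2te^(4t) + K_2e^(4t)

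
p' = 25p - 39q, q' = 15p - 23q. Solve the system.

p(t) = 2c_1e^(t)sin(3t) - 3c_1e^(t)cos(3t) - 3c_2e^(t)sin(3t) - 2c_2e^(t)cos(3t), q(t) = c_1e^(t)sin(3t) - 2c_1e^(t)cos(3t) - 2c_2e^(t)sin(3t) - c_2e^(t)cos(3t)

Coefficient matrix A = [[25, -39], [15, -23]].
Characteristic polynomial det(A - λI) = λ^2 - 2λ + 10 = 0.
Eigenvalues λ = 1 ± 3i (complex conjugate pair).
For λ=1+3i: an eigenvector is (-3,-2) - i(2,1) = (-3 - 2i, -2 - i).
A real fundamental pair from Re and Im of e^((1+3i)t)v: X_1 = e^(t)(cos(3t)·(-3,-2) + sin(3t)·(2,1)), X_2 = e^(t)(sin(3t)·(-3,-2) - cos(3t)·(2,1)).
General solution: c_1X_1 + c_2X_2.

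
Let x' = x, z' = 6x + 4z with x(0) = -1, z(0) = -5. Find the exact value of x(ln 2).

A = [[1,0],[6,4]]; eigenvalues λ = 1, 4.
Eigenvectors: (-1,2) for λ=1, (0,1) for λ=4.
From the initial condition, c_1 = 1, c_2 = -7.
x(ln 2) = (1)(2^1)(-1) + (-7)(2^4)(0) = -2.

-2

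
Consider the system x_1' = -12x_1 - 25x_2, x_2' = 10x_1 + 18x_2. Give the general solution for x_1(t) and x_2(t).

Coefficient matrix A = [[-12, -25], [10, 18]].
Characteristic polynomial det(A - λI) = λ^2 - 6λ + 34 = 0.
Eigenvalues λ = 3 ± 5i (complex conjugate pair).
For λ=3+5i: an eigenvector is (-1,1) - i(-2,1) = (-1 + 2i, 1 - i).
A real fundamental pair from Re and Im of e^((3+5i)t)v: X_1 = e^(3t)(cos(5t)·(-1,1) + sin(5t)·(-2,1)), X_2 = e^(3t)(sin(5t)·(-1,1) - cos(5t)·(-2,1)).
General solution: c_1X_1 + c_2X_2.

x_1(t) = -2c_1e^(3t)sin(5t) - c_1e^(3t)cos(5t) - c_2e^(3t)sin(5t) + 2c_2e^(3t)cos(5t), x_2(t) = c_1e^(3t)sin(5t) + c_1e^(3t)cos(5t) + c_2e^(3t)sin(5t) - c_2e^(3t)cos(5t)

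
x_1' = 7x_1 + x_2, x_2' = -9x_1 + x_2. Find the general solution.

Coefficient matrix A = [[7, 1], [-9, 1]].
Characteristic polynomial det(A - λI) = λ^2 - 8λ + 16 = 0.
Single eigenvalue λ = 4 with algebraic multiplicity 2.
Eigenvector v = (1,-3); generalized eigenvector w with (A-λI)w=v is (1,-2).
General solution: e^(4t)[K_1·v + K_2·(t·v + w)].

x_1(t) = K_1e^(4t) + K_2te^(4t) + K_2e^(4t), x_2(t) = -3K_1e^(4t) - 3K_2te^(4t) - 2K_2e^(4t)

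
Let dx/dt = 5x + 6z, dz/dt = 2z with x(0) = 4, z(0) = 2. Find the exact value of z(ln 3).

18

A = [[5,6],[0,2]]; eigenvalues λ = 5, 2.
Eigenvectors: (-1,0) for λ=5, (-2,1) for λ=2.
From the initial condition, c_1 = -8, c_2 = 2.
z(ln 3) = (-8)(3^5)(0) + (2)(3^2)(1) = 18.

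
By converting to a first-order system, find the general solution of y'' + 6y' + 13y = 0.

y(t) = C_1e^(-3t)cos(2t) + C_2e^(-3t)sin(2t)

Let x_1 = y, x_2 = y'. Then x_1' = x_2 and x_2' = -13x_1 - 6x_2.
A = [[0,1],[-13,-6]]; det(A-λI) = λ^2 + 6λ + 13.
Eigenvalues λ = -3 ± 2i.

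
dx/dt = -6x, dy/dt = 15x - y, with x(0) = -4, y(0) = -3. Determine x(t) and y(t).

x(t) = -4e^(-6t), y(t) = -15e^(-t) + 12e^(-6t)

Coefficient matrix A = [[-6, 0], [15, -1]].
Characteristic polynomial det(A - λI) = λ^2 + 7λ + 6 = 0.
Eigenvalues λ = -1, -6.
For λ=-1: (A-λI) row 1 is [-5, 0], so an eigenvector is (0, -1).
For λ=-6: (A-λI) row 2 is [15, 5], so an eigenvector is (-1, 3).
General solution: C_1e^(-t)(0,-1) + C_2e^(-6t)(-1,3).
Applying x(0)=-4, y(0)=-3 gives C_1=15, C_2=4.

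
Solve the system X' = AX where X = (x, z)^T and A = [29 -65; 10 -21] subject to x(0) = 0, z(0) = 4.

x(t) = -52e^(4t)sin(5t), z(t) = -20e^(4t)sin(5t) + 4e^(4t)cos(5t)

Coefficient matrix A = [[29, -65], [10, -21]].
Characteristic polynomial det(A - λI) = λ^2 - 8λ + 41 = 0.
Eigenvalues λ = 4 ± 5i (complex conjugate pair).
For λ=4+5i: an eigenvector is (2,1) - i(-3,-1) = (2 + 3i, 1 + i).
A real fundamental pair from Re and Im of e^((4+5i)t)v: X_1 = e^(4t)(cos(5t)·(2,1) + sin(5t)·(-3,-1)), X_2 = e^(4t)(sin(5t)·(2,1) - cos(5t)·(-3,-1)).
General solution: c_1X_1 + c_2X_2.
Applying x(0)=0, z(0)=4 gives c_1=12, c_2=-8.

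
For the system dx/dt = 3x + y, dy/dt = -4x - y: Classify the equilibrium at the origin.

A = [[3,1],[-4,-1]]; det(A-λI) = λ^2 - 2λ + 1.
repeated λ = 1 with a single eigenvector.

unstable improper node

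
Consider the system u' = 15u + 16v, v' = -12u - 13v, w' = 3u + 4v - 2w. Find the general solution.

u(t) = -K_1e^(-t) - 4K_2e^(3t), v(t) = K_1e^(-t) + 3K_2e^(3t), w(t) = K_1e^(-t) + K_3e^(-2t)

Coefficient matrix A = [[15, 16, 0], [-12, -13, 0], [3, 4, -2]].
det(A - λI) = 0 gives eigenvalues λ = -1, 3, -2.
For λ=-1: eigenvector (-1,1,1).
For λ=3: eigenvector (-4,3,0).
For λ=-2: eigenvector (0,0,1).
General solution: K_1e^(-t)(-1,1,1) + K_2e^(3t)(-4,3,0) + K_3e^(-2t)(0,0,1).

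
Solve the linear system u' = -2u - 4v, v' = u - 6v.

Coefficient matrix A = [[-2, -4], [1, -6]].
Characteristic polynomial det(A - λI) = λ^2 + 8λ + 16 = 0.
Single eigenvalue λ = -4 with algebraic multiplicity 2.
Eigenvector v = (-2,-1); generalized eigenvector w with (A-λI)w=v is (-3,-1).
General solution: e^(-4t)[C_1·v + C_2·(t·v + w)].

u(t) = -2C_1e^(-4t) - 2C_2te^(-4t) - 3C_2e^(-4t), v(t) = -C_1e^(-4t) - C_2te^(-4t) - C_2e^(-4t)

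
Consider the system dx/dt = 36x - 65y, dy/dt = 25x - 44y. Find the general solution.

Coefficient matrix A = [[36, -65], [25, -44]].
Characteristic polynomial det(A - λI) = λ^2 + 8λ + 41 = 0.
Eigenvalues λ = -4 ± 5i (complex conjugate pair).
For λ=-4+5i: an eigenvector is (3,2) - i(-2,-1) = (3 + 2i, 2 + i).
A real fundamental pair from Re and Im of e^((-4+5i)t)v: X_1 = e^(-4t)(cos(5t)·(3,2) + sin(5t)·(-2,-1)), X_2 = e^(-4t)(sin(5t)·(3,2) - cos(5t)·(-2,-1)).
General solution: K_1X_1 + K_2X_2.

x(t) = -2K_1e^(-4t)sin(5t) + 3K_1e^(-4t)cos(5t) + 3K_2e^(-4t)sin(5t) + 2K_2e^(-4t)cos(5t), y(t) = -K_1e^(-4t)sin(5t) + 2K_1e^(-4t)cos(5t) + 2K_2e^(-4t)sin(5t) + K_2e^(-4t)cos(5t)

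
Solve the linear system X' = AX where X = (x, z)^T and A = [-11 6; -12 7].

Coefficient matrix A = [[-11, 6], [-12, 7]].
Characteristic polynomial det(A - λI) = λ^2 + 4λ - 5 = 0.
Eigenvalues λ = -5, 1.
For λ=-5: (A-λI) row 1 is [-6, 6], so an eigenvector is (-1, -1).
For λ=1: (A-λI) row 1 is [-12, 6], so an eigenvector is (-1, -2).
General solution: C_1e^(-5t)(-1,-1) + C_2e^(t)(-1,-2).

x(t) = -C_1e^(-5t) - C_2e^(t), z(t) = -C_1e^(-5t) - 2C_2e^(t)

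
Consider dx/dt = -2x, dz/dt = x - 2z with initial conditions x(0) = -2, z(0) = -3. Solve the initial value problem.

Coefficient matrix A = [[-2, 0], [1, -2]].
Characteristic polynomial det(A - λI) = λ^2 + 4λ + 4 = 0.
Single eigenvalue λ = -2 with algebraic multiplicity 2.
Eigenvector v = (0,1); generalized eigenvector w with (A-λI)w=v is (1,-1).
General solution: e^(-2t)[C_1·v + C_2·(t·v + w)].
Applying x(0)=-2, z(0)=-3 gives C_1=-5, C_2=-2.

x(t) = -2e^(-2t), z(t) = -2te^(-2t) - 3e^(-2t)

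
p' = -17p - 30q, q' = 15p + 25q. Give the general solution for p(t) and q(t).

Coefficient matrix A = [[-17, -30], [15, 25]].
Characteristic polynomial det(A - λI) = λ^2 - 8λ + 25 = 0.
Eigenvalues λ = 4 ± 3i (complex conjugate pair).
For λ=4+3i: an eigenvector is (3,-2) - i(-1,1) = (3 + i, -2 - i).
A real fundamental pair from Re and Im of e^((4+3i)t)v: X_1 = e^(4t)(cos(3t)·(3,-2) + sin(3t)·(-1,1)), X_2 = e^(4t)(sin(3t)·(3,-2) - cos(3t)·(-1,1)).
General solution: c_1X_1 + c_2X_2.

p(t) = -c_1e^(4t)sin(3t) + 3c_1e^(4t)cos(3t) + 3c_2e^(4t)sin(3t) + c_2e^(4t)cos(3t), q(t) = c_1e^(4t)sin(3t) - 2c_1e^(4t)cos(3t) - 2c_2e^(4t)sin(3t) - c_2e^(4t)cos(3t)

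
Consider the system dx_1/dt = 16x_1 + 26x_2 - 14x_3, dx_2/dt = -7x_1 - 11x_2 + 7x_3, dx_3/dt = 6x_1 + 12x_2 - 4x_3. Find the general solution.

x_1(t) = c_1e^(2t) - 2c_2e^(3t) + 2c_3e^(-4t), x_2(t) = c_2e^(3t) - c_3e^(-4t), x_3(t) = c_1e^(2t) + c_3e^(-4t)

Coefficient matrix A = [[16, 26, -14], [-7, -11, 7], [6, 12, -4]].
det(A - λI) = 0 gives eigenvalues λ = 2, 3, -4.
For λ=2: eigenvector (1,0,1).
For λ=3: eigenvector (-2,1,0).
For λ=-4: eigenvector (2,-1,1).
General solution: c_1e^(2t)(1,0,1) + c_2e^(3t)(-2,1,0) + c_3e^(-4t)(2,-1,1).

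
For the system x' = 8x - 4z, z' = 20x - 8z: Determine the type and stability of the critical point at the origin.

center

A = [[8,-4],[20,-8]]; det(A-λI) = λ^2 + 16.
λ = 0 ± 4i: zero real part.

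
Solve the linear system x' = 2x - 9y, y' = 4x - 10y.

Coefficient matrix A = [[2, -9], [4, -10]].
Characteristic polynomial det(A - λI) = λ^2 + 8λ + 16 = 0.
Single eigenvalue λ = -4 with algebraic multiplicity 2.
Eigenvector v = (-3,-2); generalized eigenvector w with (A-λI)w=v is (1,1).
General solution: e^(-4t)[C_1·v + C_2·(t·v + w)].

x(t) = -3C_1e^(-4t) - 3C_2te^(-4t) + C_2e^(-4t), y(t) = -2C_1e^(-4t) - 2C_2te^(-4t) + C_2e^(-4t)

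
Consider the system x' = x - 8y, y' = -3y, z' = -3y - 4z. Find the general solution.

Coefficient matrix A = [[1, -8, 0], [0, -3, 0], [0, -3, -4]].
det(A - λI) = 0 gives eigenvalues λ = -4, -3, 1.
For λ=-4: eigenvector (0,0,1).
For λ=-3: eigenvector (2,1,-3).
For λ=1: eigenvector (1,0,0).
General solution: K_1e^(-4t)(0,0,1) + K_2e^(-3t)(2,1,-3) + K_3e^(t)(1,0,0).

x(t) = 2K_2e^(-3t) + K_3e^(t), y(t) = K_2e^(-3t), z(t) = K_1e^(-4t) - 3K_2e^(-3t)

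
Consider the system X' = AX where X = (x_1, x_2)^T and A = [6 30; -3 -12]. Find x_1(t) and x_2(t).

Coefficient matrix A = [[6, 30], [-3, -12]].
Characteristic polynomial det(A - λI) = λ^2 + 6λ + 18 = 0.
Eigenvalues λ = -3 ± 3i (complex conjugate pair).
For λ=-3+3i: an eigenvector is (-1,0) - i(-3,1) = (-1 + 3i, 0 - i).
A real fundamental pair from Re and Im of e^((-3+3i)t)v: X_1 = e^(-3t)(cos(3t)·(-1,0) + sin(3t)·(-3,1)), X_2 = e^(-3t)(sin(3t)·(-1,0) - cos(3t)·(-3,1)).
General solution: c_1X_1 + c_2X_2.

x_1(t) = -3c_1e^(-3t)sin(3t) - c_1e^(-3t)cos(3t) - c_2e^(-3t)sin(3t) + 3c_2e^(-3t)cos(3t), x_2(t) = c_1e^(-3t)sin(3t) - c_2e^(-3t)cos(3t)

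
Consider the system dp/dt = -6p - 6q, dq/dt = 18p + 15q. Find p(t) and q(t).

Coefficient matrix A = [[-6, -6], [18, 15]].
Characteristic polynomial det(A - λI) = λ^2 - 9λ + 18 = 0.
Eigenvalues λ = 3, 6.
For λ=3: (A-λI) row 1 is [-9, -6], so an eigenvector is (2, -3).
For λ=6: (A-λI) row 1 is [-12, -6], so an eigenvector is (-1, 2).
General solution: C_1e^(3t)(2,-3) + C_2e^(6t)(-1,2).

p(t) = 2C_1e^(3t) - C_2e^(6t), q(t) = -3C_1e^(3t) + 2C_2e^(6t)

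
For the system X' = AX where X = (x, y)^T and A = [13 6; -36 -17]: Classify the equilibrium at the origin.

A = [[13,6],[-36,-17]]; det(A-λI) = λ^2 + 4λ - 5.
λ = -5, 1: opposite signs.

saddle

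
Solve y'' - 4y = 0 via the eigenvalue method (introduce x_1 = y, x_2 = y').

y(t) = c_1e^(2t) + c_2e^(-2t)

Let x_1 = y, x_2 = y'. Then x_1' = x_2 and x_2' = 4x_1.
A = [[0,1],[4,0]]; det(A-λI) = λ^2 - 4.
Eigenvalues λ = 2, -2 with eigenvectors (1,2), (1,-2).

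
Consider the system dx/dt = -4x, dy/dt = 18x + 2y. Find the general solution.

x(t) = C_2e^(-4t), y(t) = -C_1e^(2t) - 3C_2e^(-4t)

Coefficient matrix A = [[-4, 0], [18, 2]].
Characteristic polynomial det(A - λI) = λ^2 + 2λ - 8 = 0.
Eigenvalues λ = 2, -4.
For λ=2: (A-λI) row 1 is [-6, 0], so an eigenvector is (0, -1).
For λ=-4: (A-λI) row 2 is [18, 6], so an eigenvector is (1, -3).
General solution: C_1e^(2t)(0,-1) + C_2e^(-4t)(1,-3).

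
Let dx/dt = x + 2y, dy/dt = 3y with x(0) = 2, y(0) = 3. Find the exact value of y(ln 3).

A = [[1,2],[0,3]]; eigenvalues λ = 3, 1.
Eigenvectors: (1,1) for λ=3, (-1,0) for λ=1.
From the initial condition, c_1 = 3, c_2 = 1.
y(ln 3) = (3)(3^3)(1) + (1)(3^1)(0) = 81.

81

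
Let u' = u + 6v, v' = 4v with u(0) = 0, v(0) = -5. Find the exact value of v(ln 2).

A = [[1,6],[0,4]]; eigenvalues λ = 1, 4.
Eigenvectors: (1,0) for λ=1, (-2,-1) for λ=4.
From the initial condition, c_1 = 10, c_2 = 5.
v(ln 2) = (10)(2^1)(0) + (5)(2^4)(-1) = -80.

-80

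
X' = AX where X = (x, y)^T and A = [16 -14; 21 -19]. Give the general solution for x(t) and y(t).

x(t) = -2K_1e^(-5t) + K_2e^(2t), y(t) = -3K_1e^(-5t) + K_2e^(2t)

Coefficient matrix A = [[16, -14], [21, -19]].
Characteristic polynomial det(A - λI) = λ^2 + 3λ - 10 = 0.
Eigenvalues λ = -5, 2.
For λ=-5: (A-λI) row 1 is [21, -14], so an eigenvector is (-2, -3).
For λ=2: (A-λI) row 1 is [14, -14], so an eigenvector is (1, 1).
General solution: K_1e^(-5t)(-2,-3) + K_2e^(2t)(1,1).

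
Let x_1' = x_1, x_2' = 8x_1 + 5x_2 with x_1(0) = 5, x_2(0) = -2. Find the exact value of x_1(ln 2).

A = [[1,0],[8,5]]; eigenvalues λ = 1, 5.
Eigenvectors: (-1,2) for λ=1, (0,1) for λ=5.
From the initial condition, c_1 = -5, c_2 = 8.
x_1(ln 2) = (-5)(2^1)(-1) + (8)(2^5)(0) = 10.

10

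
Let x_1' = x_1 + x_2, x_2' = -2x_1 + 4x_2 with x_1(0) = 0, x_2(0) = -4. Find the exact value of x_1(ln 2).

A = [[1,1],[-2,4]]; eigenvalues λ = 2, 3.
Eigenvectors: (-1,-1) for λ=2, (1,2) for λ=3.
From the initial condition, c_1 = -4, c_2 = -4.
x_1(ln 2) = (-4)(2^2)(-1) + (-4)(2^3)(1) = -16.

-16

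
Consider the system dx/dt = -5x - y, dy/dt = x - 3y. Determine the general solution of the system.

x(t) = C_1e^(-4t) + C_2te^(-4t) + 2C_2e^(-4t), y(t) = -C_1e^(-4t) - C_2te^(-4t) - 3C_2e^(-4t)

Coefficient matrix A = [[-5, -1], [1, -3]].
Characteristic polynomial det(A - λI) = λ^2 + 8λ + 16 = 0.
Single eigenvalue λ = -4 with algebraic multiplicity 2.
Eigenvector v = (1,-1); generalized eigenvector w with (A-λI)w=v is (2,-3).
General solution: e^(-4t)[C_1·v + C_2·(t·v + w)].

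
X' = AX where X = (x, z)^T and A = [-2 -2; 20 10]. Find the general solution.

Coefficient matrix A = [[-2, -2], [20, 10]].
Characteristic polynomial det(A - λI) = λ^2 - 8λ + 20 = 0.
Eigenvalues λ = 4 ± 2i (complex conjugate pair).
For λ=4+2i: an eigenvector is (0,-1) - i(1,-3) = (0 - i, -1 + 3i).
A real fundamental pair from Re and Im of e^((4+2i)t)v: X_1 = e^(4t)(cos(2t)·(0,-1) + sin(2t)·(1,-3)), X_2 = e^(4t)(sin(2t)·(0,-1) - cos(2t)·(1,-3)).
General solution: K_1X_1 + K_2X_2.

x(t) = K_1e^(4t)sin(2t) - K_2e^(4t)cos(2t), z(t) = -3K_1e^(4t)sin(2t) - K_1e^(4t)cos(2t) - K_2e^(4t)sin(2t) + 3K_2e^(4t)cos(2t)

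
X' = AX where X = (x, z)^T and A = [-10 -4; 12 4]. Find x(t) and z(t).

Coefficient matrix A = [[-10, -4], [12, 4]].
Characteristic polynomial det(A - λI) = λ^2 + 6λ + 8 = 0.
Eigenvalues λ = -2, -4.
For λ=-2: (A-λI) row 1 is [-8, -4], so an eigenvector is (1, -2).
For λ=-4: (A-λI) row 1 is [-6, -4], so an eigenvector is (-2, 3).
General solution: K_1e^(-2t)(1,-2) + K_2e^(-4t)(-2,3).

x(t) = K_1e^(-2t) - 2K_2e^(-4t), z(t) = -2K_1e^(-2t) + 3K_2e^(-4t)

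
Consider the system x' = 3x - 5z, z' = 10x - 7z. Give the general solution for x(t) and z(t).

Coefficient matrix A = [[3, -5], [10, -7]].
Characteristic polynomial det(A - λI) = λ^2 + 4λ + 29 = 0.
Eigenvalues λ = -2 ± 5i (complex conjugate pair).
For λ=-2+5i: an eigenvector is (0,1) - i(-1,-1) = (0 + i, 1 + i).
A real fundamental pair from Re and Im of e^((-2+5i)t)v: X_1 = e^(-2t)(cos(5t)·(0,1) + sin(5t)·(-1,-1)), X_2 = e^(-2t)(sin(5t)·(0,1) - cos(5t)·(-1,-1)).
General solution: K_1X_1 + K_2X_2.

x(t) = -K_1e^(-2t)sin(5t) + K_2e^(-2t)cos(5t), z(t) = -K_1e^(-2t)sin(5t) + K_1e^(-2t)cos(5t) + K_2e^(-2t)sin(5t) + K_2e^(-2t)cos(5t)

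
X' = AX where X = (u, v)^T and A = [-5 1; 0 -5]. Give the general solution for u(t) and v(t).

u(t) = -C_1e^(-5t) - C_2te^(-5t) - 3C_2e^(-5t), v(t) = -C_2e^(-5t)

Coefficient matrix A = [[-5, 1], [0, -5]].
Characteristic polynomial det(A - λI) = λ^2 + 10λ + 25 = 0.
Single eigenvalue λ = -5 with algebraic multiplicity 2.
Eigenvector v = (-1,0); generalized eigenvector w with (A-λI)w=v is (-3,-1).
General solution: e^(-5t)[C_1·v + C_2·(t·v + w)].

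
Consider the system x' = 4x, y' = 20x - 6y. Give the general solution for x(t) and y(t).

Coefficient matrix A = [[4, 0], [20, -6]].
Characteristic polynomial det(A - λI) = λ^2 + 2λ - 24 = 0.
Eigenvalues λ = 4, -6.
For λ=4: (A-λI) row 2 is [20, -10], so an eigenvector is (1, 2).
For λ=-6: (A-λI) row 1 is [10, 0], so an eigenvector is (0, -1).
General solution: K_1e^(4t)(1,2) + K_2e^(-6t)(0,-1).

x(t) = K_1e^(4t), y(t) = 2K_1e^(4t) - K_2e^(-6t)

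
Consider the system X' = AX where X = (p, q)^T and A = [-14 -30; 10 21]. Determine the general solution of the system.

Coefficient matrix A = [[-14, -30], [10, 21]].
Characteristic polynomial det(A - λI) = λ^2 - 7λ + 6 = 0.
Eigenvalues λ = 1, 6.
For λ=1: (A-λI) row 1 is [-15, -30], so an eigenvector is (2, -1).
For λ=6: (A-λI) row 1 is [-20, -30], so an eigenvector is (3, -2).
General solution: C_1e^(t)(2,-1) + C_2e^(6t)(3,-2).

p(t) = 2C_1e^(t) + 3C_2e^(6t), q(t) = -C_1e^(t) - 2C_2e^(6t)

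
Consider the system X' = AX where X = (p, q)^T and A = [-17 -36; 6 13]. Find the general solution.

p(t) = 3K_1e^(-5t) - 2K_2e^(t), q(t) = -K_1e^(-5t) + K_2e^(t)

Coefficient matrix A = [[-17, -36], [6, 13]].
Characteristic polynomial det(A - λI) = λ^2 + 4λ - 5 = 0.
Eigenvalues λ = -5, 1.
For λ=-5: (A-λI) row 1 is [-12, -36], so an eigenvector is (3, -1).
For λ=1: (A-λI) row 1 is [-18, -36], so an eigenvector is (-2, 1).
General solution: K_1e^(-5t)(3,-1) + K_2e^(t)(-2,1).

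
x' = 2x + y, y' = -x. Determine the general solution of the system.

x(t) = c_1e^(t) + c_2te^(t) - c_2e^(t), y(t) = -c_1e^(t) - c_2te^(t) + 2c_2e^(t)

Coefficient matrix A = [[2, 1], [-1, 0]].
Characteristic polynomial det(A - λI) = λ^2 - 2λ + 1 = 0.
Single eigenvalue λ = 1 with algebraic multiplicity 2.
Eigenvector v = (1,-1); generalized eigenvector w with (A-λI)w=v is (-1,2).
General solution: e^(t)[c_1·v + c_2·(t·v + w)].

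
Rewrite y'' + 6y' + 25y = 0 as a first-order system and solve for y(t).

y(t) = c_1e^(-3t)cos(4t) + c_2e^(-3t)sin(4t)

Let x_1 = y, x_2 = y'. Then x_1' = x_2 and x_2' = -25x_1 - 6x_2.
A = [[0,1],[-25,-6]]; det(A-λI) = λ^2 + 6λ + 25.
Eigenvalues λ = -3 ± 4i.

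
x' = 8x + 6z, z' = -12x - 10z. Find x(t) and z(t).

x(t) = C_1e^(2t) + C_2e^(-4t), z(t) = -C_1e^(2t) - 2C_2e^(-4t)

Coefficient matrix A = [[8, 6], [-12, -10]].
Characteristic polynomial det(A - λI) = λ^2 + 2λ - 8 = 0.
Eigenvalues λ = 2, -4.
For λ=2: (A-λI) row 1 is [6, 6], so an eigenvector is (1, -1).
For λ=-4: (A-λI) row 1 is [12, 6], so an eigenvector is (1, -2).
General solution: C_1e^(2t)(1,-1) + C_2e^(-4t)(1,-2).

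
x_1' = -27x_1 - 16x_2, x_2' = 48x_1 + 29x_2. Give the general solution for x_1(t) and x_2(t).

Coefficient matrix A = [[-27, -16], [48, 29]].
Characteristic polynomial det(A - λI) = λ^2 - 2λ - 15 = 0.
Eigenvalues λ = 5, -3.
For λ=5: (A-λI) row 1 is [-32, -16], so an eigenvector is (-1, 2).
For λ=-3: (A-λI) row 1 is [-24, -16], so an eigenvector is (2, -3).
General solution: C_1e^(5t)(-1,2) + C_2e^(-3t)(2,-3).

x_1(t) = -C_1e^(5t) + 2C_2e^(-3t), x_2(t) = 2C_1e^(5t) - 3C_2e^(-3t)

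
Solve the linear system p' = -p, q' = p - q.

Coefficient matrix A = [[-1, 0], [1, -1]].
Characteristic polynomial det(A - λI) = λ^2 + 2λ + 1 = 0.
Single eigenvalue λ = -1 with algebraic multiplicity 2.
Eigenvector v = (0,-1); generalized eigenvector w with (A-λI)w=v is (-1,1).
General solution: e^(-t)[C_1·v + C_2·(t·v + w)].

p(t) = -C_2e^(-t), q(t) = -C_1e^(-t) - C_2te^(-t) + C_2e^(-t)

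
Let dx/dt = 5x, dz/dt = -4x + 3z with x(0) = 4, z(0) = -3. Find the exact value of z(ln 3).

-1809

A = [[5,0],[-4,3]]; eigenvalues λ = 3, 5.
Eigenvectors: (0,1) for λ=3, (-1,2) for λ=5.
From the initial condition, c_1 = 5, c_2 = -4.
z(ln 3) = (5)(3^3)(1) + (-4)(3^5)(2) = -1809.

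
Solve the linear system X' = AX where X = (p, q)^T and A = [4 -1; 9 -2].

Coefficient matrix A = [[4, -1], [9, -2]].
Characteristic polynomial det(A - λI) = λ^2 - 2λ + 1 = 0.
Single eigenvalue λ = 1 with algebraic multiplicity 2.
Eigenvector v = (1,3); generalized eigenvector w with (A-λI)w=v is (1,2).
General solution: e^(t)[K_1·v + K_2·(t·v + w)].

p(t) = K_1e^(t) + K_2te^(t) + K_2e^(t), q(t) = 3K_1e^(t) + 3K_2te^(t) + 2K_2e^(t)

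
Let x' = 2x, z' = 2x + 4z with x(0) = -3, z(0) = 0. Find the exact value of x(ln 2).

A = [[2,0],[2,4]]; eigenvalues λ = 4, 2.
Eigenvectors: (0,1) for λ=4, (1,-1) for λ=2.
From the initial condition, c_1 = -3, c_2 = -3.
x(ln 2) = (-3)(2^4)(0) + (-3)(2^2)(1) = -12.

-12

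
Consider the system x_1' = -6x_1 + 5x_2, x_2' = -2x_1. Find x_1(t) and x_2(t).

Coefficient matrix A = [[-6, 5], [-2, 0]].
Characteristic polynomial det(A - λI) = λ^2 + 6λ + 10 = 0.
Eigenvalues λ = -3 ± i (complex conjugate pair).
For λ=-3+i: an eigenvector is (2,1) - i(-1,-1) = (2 + i, 1 + i).
A real fundamental pair from Re and Im of e^((-3+i)t)v: X_1 = e^(-3t)(cos(t)·(2,1) + sin(t)·(-1,-1)), X_2 = e^(-3t)(sin(t)·(2,1) - cos(t)·(-1,-1)).
General solution: C_1X_1 + C_2X_2.

x_1(t) = -C_1e^(-3t)sin(t) + 2C_1e^(-3t)cos(t) + 2C_2e^(-3t)sin(t) + C_2e^(-3t)cos(t), x_2(t) = -C_1e^(-3t)sin(t) + C_1e^(-3t)cos(t) + C_2e^(-3t)sin(t) + C_2e^(-3t)cos(t)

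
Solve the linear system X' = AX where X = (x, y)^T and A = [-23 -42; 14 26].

Coefficient matrix A = [[-23, -42], [14, 26]].
Characteristic polynomial det(A - λI) = λ^2 - 3λ - 10 = 0.
Eigenvalues λ = 5, -2.
For λ=5: (A-λI) row 1 is [-28, -42], so an eigenvector is (-3, 2).
For λ=-2: (A-λI) row 1 is [-21, -42], so an eigenvector is (-2, 1).
General solution: K_1e^(5t)(-3,2) + K_2e^(-2t)(-2,1).

x(t) = -3K_1e^(5t) - 2K_2e^(-2t), y(t) = 2K_1e^(5t) + K_2e^(-2t)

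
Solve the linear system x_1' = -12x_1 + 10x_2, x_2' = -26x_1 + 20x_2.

x_1(t) = C_1e^(4t)sin(2t) - 2C_1e^(4t)cos(2t) - 2C_2e^(4t)sin(2t) - C_2e^(4t)cos(2t), x_2(t) = 2C_1e^(4t)sin(2t) - 3C_1e^(4t)cos(2t) - 3C_2e^(4t)sin(2t) - 2C_2e^(4t)cos(2t)

Coefficient matrix A = [[-12, 10], [-26, 20]].
Characteristic polynomial det(A - λI) = λ^2 - 8λ + 20 = 0.
Eigenvalues λ = 4 ± 2i (complex conjugate pair).
For λ=4+2i: an eigenvector is (-2,-3) - i(1,2) = (-2 - i, -3 - 2i).
A real fundamental pair from Re and Im of e^((4+2i)t)v: X_1 = e^(4t)(cos(2t)·(-2,-3) + sin(2t)·(1,2)), X_2 = e^(4t)(sin(2t)·(-2,-3) - cos(2t)·(1,2)).
General solution: C_1X_1 + C_2X_2.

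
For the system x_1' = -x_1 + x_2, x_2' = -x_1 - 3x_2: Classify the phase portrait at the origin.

stable improper node

A = [[-1,1],[-1,-3]]; det(A-λI) = λ^2 + 4λ + 4.
repeated λ = -2 with a single eigenvector.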